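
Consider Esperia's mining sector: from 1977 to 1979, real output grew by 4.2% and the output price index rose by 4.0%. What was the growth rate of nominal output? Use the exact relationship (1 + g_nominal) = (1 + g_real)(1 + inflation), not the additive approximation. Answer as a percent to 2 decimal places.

(1 + g_nom) = (1 + g_real)(1 + π) = 1.0420 × 1.0400 = 1.08368.

8.37%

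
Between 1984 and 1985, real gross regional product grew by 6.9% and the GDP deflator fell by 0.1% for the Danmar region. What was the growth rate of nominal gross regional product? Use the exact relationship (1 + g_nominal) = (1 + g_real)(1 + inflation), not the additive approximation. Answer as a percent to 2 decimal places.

6.79%

(1 + g_nom) = (1 + g_real)(1 + π) = 1.0690 × 0.9990 = 1.06793.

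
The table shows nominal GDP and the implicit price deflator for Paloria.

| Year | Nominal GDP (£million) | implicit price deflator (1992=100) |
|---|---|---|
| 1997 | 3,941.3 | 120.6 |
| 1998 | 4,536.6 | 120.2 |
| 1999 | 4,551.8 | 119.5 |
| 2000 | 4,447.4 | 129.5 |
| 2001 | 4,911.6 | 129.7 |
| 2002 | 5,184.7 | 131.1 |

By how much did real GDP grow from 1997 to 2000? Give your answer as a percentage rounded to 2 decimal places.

5.09%

Real GDP 1997 = 3941.3/1.206 = 3268.08.
Real GDP 2000 = 4447.4/1.295 = 3434.29.
Change = 3434.29/3268.08 − 1 = 0.0509.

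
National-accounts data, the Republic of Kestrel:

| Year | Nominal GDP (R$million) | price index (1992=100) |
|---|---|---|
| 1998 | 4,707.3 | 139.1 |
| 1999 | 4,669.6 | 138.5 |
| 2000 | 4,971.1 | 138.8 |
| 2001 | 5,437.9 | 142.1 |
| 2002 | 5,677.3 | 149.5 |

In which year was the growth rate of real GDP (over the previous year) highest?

1999: real = 4669.6/1.385 = 3371.55; growth vs 1998 (3384.11) = -0.37%.
2000: real = 4971.1/1.388 = 3581.48; growth vs 1999 (3371.55) = 6.23%.
2001: real = 5437.9/1.421 = 3826.81; growth vs 2000 (3581.48) = 6.85%.
2002: real = 5677.3/1.495 = 3797.53; growth vs 2001 (3826.81) = -0.77%.

2001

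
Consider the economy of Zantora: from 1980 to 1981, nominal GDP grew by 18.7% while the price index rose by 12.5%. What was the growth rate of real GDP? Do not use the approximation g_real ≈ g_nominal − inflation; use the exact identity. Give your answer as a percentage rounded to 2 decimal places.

5.51%

(1 + g_nom) = (1 + g_real)(1 + π), so g_real = 1.1870 / 1.1250 − 1 = 0.05511.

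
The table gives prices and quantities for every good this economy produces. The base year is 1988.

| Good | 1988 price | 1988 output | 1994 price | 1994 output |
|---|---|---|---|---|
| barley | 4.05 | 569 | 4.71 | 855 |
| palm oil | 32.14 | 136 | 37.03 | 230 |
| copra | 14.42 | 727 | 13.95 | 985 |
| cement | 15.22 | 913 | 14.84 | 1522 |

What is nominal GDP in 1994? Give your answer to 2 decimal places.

48871.18

Nominal GDP 1994 = Σ (p_1994 × q_1994) = 4.71·855 + 37.03·230 + 13.95·985 + 14.84·1522 = 48871.18.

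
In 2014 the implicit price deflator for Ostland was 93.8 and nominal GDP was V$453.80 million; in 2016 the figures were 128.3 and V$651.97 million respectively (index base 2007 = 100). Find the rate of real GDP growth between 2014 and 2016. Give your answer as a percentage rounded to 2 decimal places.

5.04%

Real GDP 2014 = 453.80 / 0.938 = 483.80.
Real GDP 2016 = 651.97 / 1.283 = 508.16.
Real growth = 508.16 / 483.80 − 1 = 0.0504.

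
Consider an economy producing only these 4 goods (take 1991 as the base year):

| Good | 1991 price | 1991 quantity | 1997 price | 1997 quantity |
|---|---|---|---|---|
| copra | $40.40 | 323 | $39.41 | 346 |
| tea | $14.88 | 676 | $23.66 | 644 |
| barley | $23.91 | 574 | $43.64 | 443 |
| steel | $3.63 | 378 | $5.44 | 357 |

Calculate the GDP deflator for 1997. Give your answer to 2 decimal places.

Nominal GDP 1997 = 39.41·346 + 23.66·644 + 43.64·443 + 5.44·357 = 50147.50.
Real GDP 1997 (at 1991 prices) = 40.40·346 + 14.88·644 + 23.91·443 + 3.63·357 = 35449.16.
Deflator = Nominal/Real × 100 = 50147.50/35449.16 × 100 = 141.463.

141.46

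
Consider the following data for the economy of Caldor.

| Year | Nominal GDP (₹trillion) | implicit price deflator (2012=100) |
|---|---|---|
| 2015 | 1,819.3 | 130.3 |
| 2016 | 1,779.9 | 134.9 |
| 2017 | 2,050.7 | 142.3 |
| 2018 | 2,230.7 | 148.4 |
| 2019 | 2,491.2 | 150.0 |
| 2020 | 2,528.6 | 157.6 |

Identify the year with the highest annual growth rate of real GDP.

2016: real = 1779.9/1.349 = 1319.42; growth vs 2015 (1396.24) = -5.50%.
2017: real = 2050.7/1.423 = 1441.11; growth vs 2016 (1319.42) = 9.22%.
2018: real = 2230.7/1.484 = 1503.17; growth vs 2017 (1441.11) = 4.31%.
2019: real = 2491.2/1.500 = 1660.80; growth vs 2018 (1503.17) = 10.49%.
2020: real = 2528.6/1.576 = 1604.44; growth vs 2019 (1660.80) = -3.39%.

2019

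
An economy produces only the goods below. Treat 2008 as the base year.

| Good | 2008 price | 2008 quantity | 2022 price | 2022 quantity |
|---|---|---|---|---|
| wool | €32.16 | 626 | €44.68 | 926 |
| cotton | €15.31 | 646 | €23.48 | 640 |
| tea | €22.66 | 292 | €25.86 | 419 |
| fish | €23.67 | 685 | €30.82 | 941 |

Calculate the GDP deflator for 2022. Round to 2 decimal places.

134.89

Nominal GDP 2022 = 44.68·926 + 23.48·640 + 25.86·419 + 30.82·941 = 96237.84.
Real GDP 2022 (at 2008 prices) = 32.16·926 + 15.31·640 + 22.66·419 + 23.67·941 = 71346.57.
Deflator = Nominal/Real × 100 = 96237.84/71346.57 × 100 = 134.888.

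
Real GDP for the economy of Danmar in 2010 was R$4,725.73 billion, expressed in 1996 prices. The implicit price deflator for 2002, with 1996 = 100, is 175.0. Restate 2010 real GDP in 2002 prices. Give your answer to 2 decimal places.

R$8,270.03 billion

Real GDP in 2002 prices = Real GDP in 1996 prices × (P_2002/P_1996) = 4725.73 × 1.750 = 8270.03.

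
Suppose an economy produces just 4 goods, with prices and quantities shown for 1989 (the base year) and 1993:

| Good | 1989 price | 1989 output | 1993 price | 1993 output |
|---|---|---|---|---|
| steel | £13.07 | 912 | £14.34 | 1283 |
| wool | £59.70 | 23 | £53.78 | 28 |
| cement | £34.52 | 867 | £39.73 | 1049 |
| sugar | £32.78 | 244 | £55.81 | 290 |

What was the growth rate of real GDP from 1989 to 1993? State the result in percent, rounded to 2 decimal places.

25.26%

Real GDP 1989 = Nominal GDP 1989 = 13.07·912 + 59.70·23 + 34.52·867 + 32.78·244 = 51220.10.
Real GDP 1993 (at 1989 prices) = 13.07·1283 + 59.70·28 + 34.52·1049 + 32.78·290 = 64158.09.
Real growth = 64158.09/51220.10 − 1 = 0.2526.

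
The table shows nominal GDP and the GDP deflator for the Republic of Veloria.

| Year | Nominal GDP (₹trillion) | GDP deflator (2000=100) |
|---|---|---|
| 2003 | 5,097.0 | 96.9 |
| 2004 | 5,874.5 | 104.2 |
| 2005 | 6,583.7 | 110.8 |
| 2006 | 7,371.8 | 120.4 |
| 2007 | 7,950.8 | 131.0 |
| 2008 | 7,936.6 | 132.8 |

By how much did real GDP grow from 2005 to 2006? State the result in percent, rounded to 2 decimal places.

3.04%

Real GDP 2005 = 6583.7/1.108 = 5941.97.
Real GDP 2006 = 7371.8/1.204 = 6122.76.
Change = 6122.76/5941.97 − 1 = 0.0304.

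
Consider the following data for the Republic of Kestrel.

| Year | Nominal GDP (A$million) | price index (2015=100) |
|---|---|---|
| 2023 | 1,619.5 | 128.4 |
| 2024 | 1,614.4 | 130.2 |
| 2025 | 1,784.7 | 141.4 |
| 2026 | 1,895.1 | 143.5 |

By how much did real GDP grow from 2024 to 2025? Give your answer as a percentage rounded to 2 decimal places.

1.79%

Real GDP 2024 = 1614.4/1.302 = 1239.94.
Real GDP 2025 = 1784.7/1.414 = 1262.16.
Change = 1262.16/1239.94 − 1 = 0.0179.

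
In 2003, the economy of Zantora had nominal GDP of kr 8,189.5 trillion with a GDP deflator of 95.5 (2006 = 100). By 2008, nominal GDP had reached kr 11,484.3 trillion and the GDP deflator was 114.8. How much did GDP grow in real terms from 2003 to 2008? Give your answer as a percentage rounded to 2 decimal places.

16.66%

Deflate each year: 2003 → 8189.5/0.955 = 8575.39; 2008 → 11484.3/1.148 = 10003.75.
So real GDP changed by 10003.75/8575.39 − 1 = 0.1666, i.e. 16.66%.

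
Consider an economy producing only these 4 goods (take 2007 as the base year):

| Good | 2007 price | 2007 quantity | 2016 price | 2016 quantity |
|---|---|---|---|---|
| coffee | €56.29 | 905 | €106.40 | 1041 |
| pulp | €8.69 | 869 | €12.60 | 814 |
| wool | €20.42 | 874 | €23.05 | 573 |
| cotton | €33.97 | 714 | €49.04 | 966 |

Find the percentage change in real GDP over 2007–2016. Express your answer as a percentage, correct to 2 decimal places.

9.53%

Real GDP 2007 = Nominal GDP 2007 = 56.29·905 + 8.69·869 + 20.42·874 + 33.97·714 = 100595.72.
Real GDP 2016 (at 2007 prices) = 56.29·1041 + 8.69·814 + 20.42·573 + 33.97·966 = 110187.23.
Real growth = 110187.23/100595.72 − 1 = 0.0953.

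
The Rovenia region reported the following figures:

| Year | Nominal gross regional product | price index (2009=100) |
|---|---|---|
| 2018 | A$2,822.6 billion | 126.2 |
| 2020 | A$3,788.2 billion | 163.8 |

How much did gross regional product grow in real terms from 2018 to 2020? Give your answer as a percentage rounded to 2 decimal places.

Deflate each year: 2018 → 2822.6/1.262 = 2236.61; 2020 → 3788.2/1.638 = 2312.70.
So real gross regional product changed by 2312.70/2236.61 − 1 = 0.0340, i.e. 3.40%.

3.40%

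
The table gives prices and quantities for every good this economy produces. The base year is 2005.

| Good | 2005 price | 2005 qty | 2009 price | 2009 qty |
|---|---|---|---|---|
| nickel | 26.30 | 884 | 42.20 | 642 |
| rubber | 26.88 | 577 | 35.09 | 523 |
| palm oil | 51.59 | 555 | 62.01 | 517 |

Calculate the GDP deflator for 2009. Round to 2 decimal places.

134.52

Nominal GDP 2009 = 42.20·642 + 35.09·523 + 62.01·517 = 77503.64.
Real GDP 2009 (at 2005 prices) = 26.30·642 + 26.88·523 + 51.59·517 = 57614.87.
Deflator = Nominal/Real × 100 = 77503.64/57614.87 × 100 = 134.520.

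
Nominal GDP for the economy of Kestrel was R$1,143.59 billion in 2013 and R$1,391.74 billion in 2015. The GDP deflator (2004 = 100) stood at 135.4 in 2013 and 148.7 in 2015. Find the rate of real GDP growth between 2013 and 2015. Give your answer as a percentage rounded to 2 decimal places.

10.81%

Real GDP 2013 = 1143.59 / 1.354 = 844.60.
Real GDP 2015 = 1391.74 / 1.487 = 935.94.
Real growth = 935.94 / 844.60 − 1 = 0.1081.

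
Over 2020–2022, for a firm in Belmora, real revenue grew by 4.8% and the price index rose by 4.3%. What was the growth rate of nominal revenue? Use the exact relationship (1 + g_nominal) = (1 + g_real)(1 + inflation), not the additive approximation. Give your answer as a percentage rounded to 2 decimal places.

9.31%

(1 + g_nom) = (1 + g_real)(1 + π) = 1.0480 × 1.0430 = 1.09306.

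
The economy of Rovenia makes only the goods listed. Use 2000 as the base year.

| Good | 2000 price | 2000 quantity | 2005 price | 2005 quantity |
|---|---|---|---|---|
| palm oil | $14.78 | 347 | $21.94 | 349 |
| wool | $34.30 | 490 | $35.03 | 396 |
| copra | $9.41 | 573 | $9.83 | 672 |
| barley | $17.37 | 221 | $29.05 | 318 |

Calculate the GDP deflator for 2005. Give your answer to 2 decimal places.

Nominal GDP 2005 = 21.94·349 + 35.03·396 + 9.83·672 + 29.05·318 = 37372.60.
Real GDP 2005 (at 2000 prices) = 14.78·349 + 34.30·396 + 9.41·672 + 17.37·318 = 30588.20.
Deflator = Nominal/Real × 100 = 37372.60/30588.20 × 100 = 122.180.

122.18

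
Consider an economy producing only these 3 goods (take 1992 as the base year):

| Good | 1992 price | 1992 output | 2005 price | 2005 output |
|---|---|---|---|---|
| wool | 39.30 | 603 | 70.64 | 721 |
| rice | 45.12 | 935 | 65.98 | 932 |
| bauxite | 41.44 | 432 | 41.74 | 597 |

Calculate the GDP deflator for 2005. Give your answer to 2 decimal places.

144.38

Nominal GDP 2005 = 70.64·721 + 65.98·932 + 41.74·597 = 137343.58.
Real GDP 2005 (at 1992 prices) = 39.30·721 + 45.12·932 + 41.44·597 = 95126.82.
Deflator = Nominal/Real × 100 = 137343.58/95126.82 × 100 = 144.379.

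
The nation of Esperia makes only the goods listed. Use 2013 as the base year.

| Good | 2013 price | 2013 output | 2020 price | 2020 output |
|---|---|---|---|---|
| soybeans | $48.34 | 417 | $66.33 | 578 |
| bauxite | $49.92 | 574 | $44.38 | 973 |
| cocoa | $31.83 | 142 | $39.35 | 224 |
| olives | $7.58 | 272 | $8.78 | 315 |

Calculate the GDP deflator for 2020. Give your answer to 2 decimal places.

Nominal GDP 2020 = 66.33·578 + 44.38·973 + 39.35·224 + 8.78·315 = 93100.58.
Real GDP 2020 (at 2013 prices) = 48.34·578 + 49.92·973 + 31.83·224 + 7.58·315 = 86030.30.
Deflator = Nominal/Real × 100 = 93100.58/86030.30 × 100 = 108.218.

108.22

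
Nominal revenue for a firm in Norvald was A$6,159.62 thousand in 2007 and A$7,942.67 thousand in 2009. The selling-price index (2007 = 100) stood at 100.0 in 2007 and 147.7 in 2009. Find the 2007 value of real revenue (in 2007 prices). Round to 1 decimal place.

A$6,159.6 thousand

Real revenue = Nominal / (selling-price index/100) = 6159.62 / 1.000 = 6159.62.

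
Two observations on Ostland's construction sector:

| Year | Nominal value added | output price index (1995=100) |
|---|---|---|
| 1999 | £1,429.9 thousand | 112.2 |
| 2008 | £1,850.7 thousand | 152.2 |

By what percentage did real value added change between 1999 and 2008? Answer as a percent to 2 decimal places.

-4.59%

Real value added 1999 = 1429.9 / 1.122 = 1274.42.
Real value added 2008 = 1850.7 / 1.522 = 1215.97.
Real growth = 1215.97 / 1274.42 − 1 = -0.0459.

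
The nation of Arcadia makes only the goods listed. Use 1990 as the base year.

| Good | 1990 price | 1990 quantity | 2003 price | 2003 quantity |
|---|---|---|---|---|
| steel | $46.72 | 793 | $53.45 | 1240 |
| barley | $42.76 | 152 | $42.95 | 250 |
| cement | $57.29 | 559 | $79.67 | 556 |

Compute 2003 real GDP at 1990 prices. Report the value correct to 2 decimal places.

$100476.04

Real GDP 2003 = Σ (p_1990 × q_2003) = 46.72·1240 + 42.76·250 + 57.29·556 = 100476.04.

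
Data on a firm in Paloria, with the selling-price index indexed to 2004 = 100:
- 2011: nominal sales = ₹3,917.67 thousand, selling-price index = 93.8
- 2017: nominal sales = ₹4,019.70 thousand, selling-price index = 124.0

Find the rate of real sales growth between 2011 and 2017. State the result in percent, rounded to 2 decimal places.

Real sales 2011 = 3917.67 / 0.938 = 4176.62.
Real sales 2017 = 4019.70 / 1.240 = 3241.69.
Real growth = 3241.69 / 4176.62 − 1 = -0.2238.

-22.38%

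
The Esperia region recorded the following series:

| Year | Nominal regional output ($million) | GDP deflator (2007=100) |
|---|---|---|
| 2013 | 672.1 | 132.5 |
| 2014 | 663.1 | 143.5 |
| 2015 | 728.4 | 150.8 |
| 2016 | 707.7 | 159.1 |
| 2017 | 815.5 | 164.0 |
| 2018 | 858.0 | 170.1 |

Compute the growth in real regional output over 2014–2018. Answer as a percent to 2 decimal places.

9.16%

Real regional output 2014 = 663.1/1.435 = 462.09.
Real regional output 2018 = 858.0/1.701 = 504.41.
Change = 504.41/462.09 − 1 = 0.0916.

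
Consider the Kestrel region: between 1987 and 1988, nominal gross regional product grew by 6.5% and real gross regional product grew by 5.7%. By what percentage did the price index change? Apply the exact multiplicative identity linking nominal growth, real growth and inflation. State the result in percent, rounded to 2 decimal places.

(1 + g_nom) = (1 + g_real)(1 + π), so π = 1.0650 / 1.0570 − 1 = 0.00757.

0.76%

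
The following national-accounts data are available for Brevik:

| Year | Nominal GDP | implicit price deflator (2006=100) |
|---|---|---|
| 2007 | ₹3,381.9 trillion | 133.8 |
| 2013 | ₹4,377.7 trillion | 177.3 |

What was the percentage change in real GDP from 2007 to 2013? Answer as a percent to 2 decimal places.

Real GDP 2007 = 3381.9 / 1.338 = 2527.58.
Real GDP 2013 = 4377.7 / 1.773 = 2469.09.
Real growth = 2469.09 / 2527.58 − 1 = -0.0231.

-2.31%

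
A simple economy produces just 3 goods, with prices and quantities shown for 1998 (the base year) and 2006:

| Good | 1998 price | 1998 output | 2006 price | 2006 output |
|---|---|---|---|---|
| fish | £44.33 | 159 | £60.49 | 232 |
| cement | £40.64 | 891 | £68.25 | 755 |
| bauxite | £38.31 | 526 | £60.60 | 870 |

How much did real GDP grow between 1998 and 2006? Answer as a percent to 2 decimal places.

17.17%

Real GDP 1998 = Nominal GDP 1998 = 44.33·159 + 40.64·891 + 38.31·526 = 63409.77.
Real GDP 2006 (at 1998 prices) = 44.33·232 + 40.64·755 + 38.31·870 = 74297.46.
Real growth = 74297.46/63409.77 − 1 = 0.1717.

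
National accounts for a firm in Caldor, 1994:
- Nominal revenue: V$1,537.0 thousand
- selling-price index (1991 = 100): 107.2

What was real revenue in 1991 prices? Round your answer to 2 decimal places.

V$1,433.77 thousand

Real revenue = Nominal / (selling-price index/100) = 1537.0 / 1.072 = 1433.77.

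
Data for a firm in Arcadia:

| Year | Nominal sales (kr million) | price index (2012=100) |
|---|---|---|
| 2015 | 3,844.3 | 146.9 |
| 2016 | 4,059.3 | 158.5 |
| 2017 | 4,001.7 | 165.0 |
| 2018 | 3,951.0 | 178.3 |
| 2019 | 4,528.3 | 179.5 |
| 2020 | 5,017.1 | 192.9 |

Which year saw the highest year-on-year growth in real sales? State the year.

2019

2016: real = 4059.3/1.585 = 2561.07; growth vs 2015 (2616.95) = -2.14%.
2017: real = 4001.7/1.650 = 2425.27; growth vs 2016 (2561.07) = -5.30%.
2018: real = 3951.0/1.783 = 2215.93; growth vs 2017 (2425.27) = -8.63%.
2019: real = 4528.3/1.795 = 2522.73; growth vs 2018 (2215.93) = 13.85%.
2020: real = 5017.1/1.929 = 2600.88; growth vs 2019 (2522.73) = 3.10%.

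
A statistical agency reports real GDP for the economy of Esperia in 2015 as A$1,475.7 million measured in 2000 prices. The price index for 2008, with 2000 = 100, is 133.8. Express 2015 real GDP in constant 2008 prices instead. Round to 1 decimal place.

A$1,974.5 million

Real GDP in 2008 prices = Real GDP in 2000 prices × (P_2008/P_2000) = 1475.7 × 1.338 = 1974.49.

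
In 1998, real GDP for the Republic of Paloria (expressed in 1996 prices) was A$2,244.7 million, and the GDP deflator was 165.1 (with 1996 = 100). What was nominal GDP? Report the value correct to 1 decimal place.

Nominal GDP = Real × (GDP deflator/100) = 2244.7 × 1.651 = 3706.00.

A$3,706.0 million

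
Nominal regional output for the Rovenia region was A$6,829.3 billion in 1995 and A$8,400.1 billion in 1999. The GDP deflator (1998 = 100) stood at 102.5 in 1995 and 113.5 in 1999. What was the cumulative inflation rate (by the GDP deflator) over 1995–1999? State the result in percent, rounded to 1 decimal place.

10.7%

Price-level change = 113.5 / 102.5 − 1 = 0.1073.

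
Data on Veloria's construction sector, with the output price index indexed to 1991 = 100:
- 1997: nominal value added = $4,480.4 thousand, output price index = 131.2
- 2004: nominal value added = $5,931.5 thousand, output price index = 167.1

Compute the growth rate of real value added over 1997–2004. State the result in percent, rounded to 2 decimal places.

3.95%

Deflate each year: 1997 → 4480.4/1.312 = 3414.94; 2004 → 5931.5/1.671 = 3549.67.
So real value added changed by 3549.67/3414.94 − 1 = 0.0395, i.e. 3.95%.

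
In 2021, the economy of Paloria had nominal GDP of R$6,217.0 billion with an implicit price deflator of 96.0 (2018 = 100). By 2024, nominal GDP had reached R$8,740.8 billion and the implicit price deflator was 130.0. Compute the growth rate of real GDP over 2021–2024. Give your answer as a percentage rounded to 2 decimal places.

3.82%

Deflate each year: 2021 → 6217.0/0.960 = 6476.04; 2024 → 8740.8/1.300 = 6723.69.
So real GDP changed by 6723.69/6476.04 − 1 = 0.0382, i.e. 3.82%.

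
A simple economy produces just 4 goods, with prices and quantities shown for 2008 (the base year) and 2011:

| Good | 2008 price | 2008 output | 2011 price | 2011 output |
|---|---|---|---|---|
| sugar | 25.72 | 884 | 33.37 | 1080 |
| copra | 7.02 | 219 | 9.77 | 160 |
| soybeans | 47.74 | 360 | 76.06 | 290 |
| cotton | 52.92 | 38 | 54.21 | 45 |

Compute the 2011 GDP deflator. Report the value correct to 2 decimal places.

137.61

Nominal GDP 2011 = 33.37·1080 + 9.77·160 + 76.06·290 + 54.21·45 = 62099.65.
Real GDP 2011 (at 2008 prices) = 25.72·1080 + 7.02·160 + 47.74·290 + 52.92·45 = 45126.80.
Deflator = Nominal/Real × 100 = 62099.65/45126.80 × 100 = 137.611.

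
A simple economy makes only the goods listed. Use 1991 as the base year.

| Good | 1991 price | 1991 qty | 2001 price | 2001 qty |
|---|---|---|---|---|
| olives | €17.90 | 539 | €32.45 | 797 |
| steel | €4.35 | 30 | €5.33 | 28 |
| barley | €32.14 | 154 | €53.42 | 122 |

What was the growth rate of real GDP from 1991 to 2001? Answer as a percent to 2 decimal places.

24.31%

Real GDP 1991 = Nominal GDP 1991 = 17.90·539 + 4.35·30 + 32.14·154 = 14728.16.
Real GDP 2001 (at 1991 prices) = 17.90·797 + 4.35·28 + 32.14·122 = 18309.18.
Real growth = 18309.18/14728.16 − 1 = 0.2431.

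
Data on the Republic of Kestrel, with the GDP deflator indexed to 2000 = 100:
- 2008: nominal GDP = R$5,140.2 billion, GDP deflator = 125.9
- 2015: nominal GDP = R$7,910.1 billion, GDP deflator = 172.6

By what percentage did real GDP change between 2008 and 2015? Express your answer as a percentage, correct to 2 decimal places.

Real GDP 2008 = 5140.2 / 1.259 = 4082.76.
Real GDP 2015 = 7910.1 / 1.726 = 4582.91.
Real growth = 4582.91 / 4082.76 − 1 = 0.1225.

12.25%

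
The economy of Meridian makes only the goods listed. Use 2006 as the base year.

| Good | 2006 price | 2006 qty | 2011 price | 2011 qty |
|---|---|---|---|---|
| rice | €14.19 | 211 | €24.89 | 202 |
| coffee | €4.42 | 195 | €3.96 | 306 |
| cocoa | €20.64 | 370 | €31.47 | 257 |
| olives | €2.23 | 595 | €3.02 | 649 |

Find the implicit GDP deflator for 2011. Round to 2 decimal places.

148.46

Nominal GDP 2011 = 24.89·202 + 3.96·306 + 31.47·257 + 3.02·649 = 16287.31.
Real GDP 2011 (at 2006 prices) = 14.19·202 + 4.42·306 + 20.64·257 + 2.23·649 = 10970.65.
Deflator = Nominal/Real × 100 = 16287.31/10970.65 × 100 = 148.463.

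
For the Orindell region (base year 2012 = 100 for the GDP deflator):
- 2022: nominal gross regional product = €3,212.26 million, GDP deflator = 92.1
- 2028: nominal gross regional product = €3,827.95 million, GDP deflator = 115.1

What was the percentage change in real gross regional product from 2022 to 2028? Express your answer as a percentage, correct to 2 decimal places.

Deflate each year: 2022 → 3212.26/0.921 = 3487.80; 2028 → 3827.95/1.151 = 3325.76.
So real gross regional product changed by 3325.76/3487.80 − 1 = -0.0465, i.e. -4.65%.

-4.65%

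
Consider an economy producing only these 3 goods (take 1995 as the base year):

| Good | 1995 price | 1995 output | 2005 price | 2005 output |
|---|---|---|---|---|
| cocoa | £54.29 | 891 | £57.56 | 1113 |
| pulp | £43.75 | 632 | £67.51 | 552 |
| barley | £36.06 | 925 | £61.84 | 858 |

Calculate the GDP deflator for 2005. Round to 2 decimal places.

Nominal GDP 2005 = 57.56·1113 + 67.51·552 + 61.84·858 = 154388.52.
Real GDP 2005 (at 1995 prices) = 54.29·1113 + 43.75·552 + 36.06·858 = 115514.25.
Deflator = Nominal/Real × 100 = 154388.52/115514.25 × 100 = 133.653.

133.65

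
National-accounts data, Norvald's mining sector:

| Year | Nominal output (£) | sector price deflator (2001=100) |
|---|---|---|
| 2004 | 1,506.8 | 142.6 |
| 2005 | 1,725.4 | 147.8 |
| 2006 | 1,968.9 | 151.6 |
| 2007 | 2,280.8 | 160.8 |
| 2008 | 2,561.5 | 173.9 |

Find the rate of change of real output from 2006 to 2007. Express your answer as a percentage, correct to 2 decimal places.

9.21%

Real output 2006 = 1968.9/1.516 = 1298.75.
Real output 2007 = 2280.8/1.608 = 1418.41.
Change = 1418.41/1298.75 − 1 = 0.0921.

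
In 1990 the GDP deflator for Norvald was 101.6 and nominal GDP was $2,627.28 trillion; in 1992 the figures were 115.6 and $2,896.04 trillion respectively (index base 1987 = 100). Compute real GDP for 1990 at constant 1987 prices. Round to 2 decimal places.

$2,585.91 trillion

Real GDP = Nominal / (GDP deflator/100) = 2627.28 / 1.016 = 2585.91.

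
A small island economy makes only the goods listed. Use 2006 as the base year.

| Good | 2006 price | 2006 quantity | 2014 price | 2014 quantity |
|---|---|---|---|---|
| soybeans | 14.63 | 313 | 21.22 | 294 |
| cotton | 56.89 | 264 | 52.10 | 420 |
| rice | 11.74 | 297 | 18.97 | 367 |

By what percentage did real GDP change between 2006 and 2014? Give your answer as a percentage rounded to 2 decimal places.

Real GDP 2006 = Nominal GDP 2006 = 14.63·313 + 56.89·264 + 11.74·297 = 23084.93.
Real GDP 2014 (at 2006 prices) = 14.63·294 + 56.89·420 + 11.74·367 = 32503.60.
Real growth = 32503.60/23084.93 − 1 = 0.4080.

40.80%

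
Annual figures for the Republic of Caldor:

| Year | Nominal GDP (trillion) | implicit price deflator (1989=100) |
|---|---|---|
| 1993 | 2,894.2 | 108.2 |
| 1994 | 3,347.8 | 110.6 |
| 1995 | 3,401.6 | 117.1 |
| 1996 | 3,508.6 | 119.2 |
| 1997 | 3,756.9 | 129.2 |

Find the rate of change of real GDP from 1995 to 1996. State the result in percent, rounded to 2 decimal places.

1.33%

Real GDP 1995 = 3401.6/1.171 = 2904.87.
Real GDP 1996 = 3508.6/1.192 = 2943.46.
Change = 2943.46/2904.87 − 1 = 0.0133.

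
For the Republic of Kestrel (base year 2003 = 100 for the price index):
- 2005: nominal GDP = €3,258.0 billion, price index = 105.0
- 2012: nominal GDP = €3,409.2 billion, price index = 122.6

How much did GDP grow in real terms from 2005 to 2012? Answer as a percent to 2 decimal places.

Deflate each year: 2005 → 3258.0/1.050 = 3102.86; 2012 → 3409.2/1.226 = 2780.75.
So real GDP changed by 2780.75/3102.86 − 1 = -0.1038, i.e. -10.38%.

-10.38%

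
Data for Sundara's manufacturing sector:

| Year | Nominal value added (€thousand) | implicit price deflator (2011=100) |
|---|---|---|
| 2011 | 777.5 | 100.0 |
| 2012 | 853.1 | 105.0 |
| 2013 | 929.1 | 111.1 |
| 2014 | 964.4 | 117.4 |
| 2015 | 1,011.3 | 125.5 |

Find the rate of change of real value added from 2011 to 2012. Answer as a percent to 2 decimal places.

Real value added 2011 = 777.5/1.000 = 777.50.
Real value added 2012 = 853.1/1.050 = 812.48.
Change = 812.48/777.50 − 1 = 0.0450.

4.50%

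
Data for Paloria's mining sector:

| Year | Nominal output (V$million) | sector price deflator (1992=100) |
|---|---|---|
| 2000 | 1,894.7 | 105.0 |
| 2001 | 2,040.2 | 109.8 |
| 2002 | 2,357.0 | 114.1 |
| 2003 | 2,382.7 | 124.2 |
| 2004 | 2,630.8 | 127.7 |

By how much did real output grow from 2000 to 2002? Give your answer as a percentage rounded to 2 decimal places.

14.48%

Real output 2000 = 1894.7/1.050 = 1804.48.
Real output 2002 = 2357.0/1.141 = 2065.73.
Change = 2065.73/1804.48 − 1 = 0.1448.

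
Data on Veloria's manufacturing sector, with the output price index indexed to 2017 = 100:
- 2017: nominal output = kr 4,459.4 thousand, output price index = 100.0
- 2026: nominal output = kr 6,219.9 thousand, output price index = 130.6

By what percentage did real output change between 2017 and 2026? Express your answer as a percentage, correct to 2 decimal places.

6.80%

Real output 2017 = 4459.4 / 1.000 = 4459.40.
Real output 2026 = 6219.9 / 1.306 = 4762.56.
Real growth = 4762.56 / 4459.40 − 1 = 0.0680.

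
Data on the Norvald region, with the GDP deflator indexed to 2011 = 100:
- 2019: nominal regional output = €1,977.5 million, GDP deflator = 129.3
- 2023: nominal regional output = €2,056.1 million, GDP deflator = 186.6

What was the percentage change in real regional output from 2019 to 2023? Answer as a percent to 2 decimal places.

Deflate each year: 2019 → 1977.5/1.293 = 1529.39; 2023 → 2056.1/1.866 = 1101.88.
So real regional output changed by 1101.88/1529.39 − 1 = -0.2795, i.e. -27.95%.

-27.95%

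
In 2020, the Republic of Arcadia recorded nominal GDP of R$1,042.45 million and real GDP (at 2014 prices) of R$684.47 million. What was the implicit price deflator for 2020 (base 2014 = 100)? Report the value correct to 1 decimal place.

implicit price deflator = (Nominal / Real) × 100 = 1042.45 / 684.47 × 100 = 152.30.

152.3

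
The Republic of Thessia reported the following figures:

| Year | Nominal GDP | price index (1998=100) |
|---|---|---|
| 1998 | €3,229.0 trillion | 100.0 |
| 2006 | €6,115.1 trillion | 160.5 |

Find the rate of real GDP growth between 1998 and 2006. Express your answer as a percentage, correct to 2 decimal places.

Real GDP 1998 = 3229.0 / 1.000 = 3229.00.
Real GDP 2006 = 6115.1 / 1.605 = 3810.03.
Real growth = 3810.03 / 3229.00 − 1 = 0.1799.

17.99%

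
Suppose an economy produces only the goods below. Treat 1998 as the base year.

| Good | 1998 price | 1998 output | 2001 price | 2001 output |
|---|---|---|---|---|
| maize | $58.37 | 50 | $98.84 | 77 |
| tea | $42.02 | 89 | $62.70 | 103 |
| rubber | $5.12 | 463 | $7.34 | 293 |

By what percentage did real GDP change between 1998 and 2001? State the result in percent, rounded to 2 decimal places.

Real GDP 1998 = Nominal GDP 1998 = 58.37·50 + 42.02·89 + 5.12·463 = 9028.84.
Real GDP 2001 (at 1998 prices) = 58.37·77 + 42.02·103 + 5.12·293 = 10322.71.
Real growth = 10322.71/9028.84 − 1 = 0.1433.

14.33%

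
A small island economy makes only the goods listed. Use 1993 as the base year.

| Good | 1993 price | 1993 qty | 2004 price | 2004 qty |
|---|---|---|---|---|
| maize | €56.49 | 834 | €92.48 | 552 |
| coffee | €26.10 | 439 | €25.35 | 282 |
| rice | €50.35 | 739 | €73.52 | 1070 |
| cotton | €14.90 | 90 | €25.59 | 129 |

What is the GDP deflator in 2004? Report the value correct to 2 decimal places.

148.58

Nominal GDP 2004 = 92.48·552 + 25.35·282 + 73.52·1070 + 25.59·129 = 140165.17.
Real GDP 2004 (at 1993 prices) = 56.49·552 + 26.10·282 + 50.35·1070 + 14.90·129 = 94339.28.
Deflator = Nominal/Real × 100 = 140165.17/94339.28 × 100 = 148.576.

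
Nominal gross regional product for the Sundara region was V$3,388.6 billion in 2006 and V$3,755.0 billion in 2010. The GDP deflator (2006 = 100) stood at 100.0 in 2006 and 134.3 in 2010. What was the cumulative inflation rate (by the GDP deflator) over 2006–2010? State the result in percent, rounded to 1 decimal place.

Price-level change = 134.3 / 100.0 − 1 = 0.3430.

34.3%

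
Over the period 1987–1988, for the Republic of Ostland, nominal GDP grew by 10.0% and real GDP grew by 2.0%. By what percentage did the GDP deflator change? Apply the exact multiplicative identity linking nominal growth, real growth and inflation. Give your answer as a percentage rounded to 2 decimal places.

(1 + g_nom) = (1 + g_real)(1 + π), so π = 1.1000 / 1.0200 − 1 = 0.07843.

7.84%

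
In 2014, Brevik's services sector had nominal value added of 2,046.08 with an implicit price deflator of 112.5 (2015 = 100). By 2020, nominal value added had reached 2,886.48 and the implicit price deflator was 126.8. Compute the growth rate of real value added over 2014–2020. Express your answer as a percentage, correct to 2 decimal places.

Real value added 2014 = 2046.08 / 1.125 = 1818.74.
Real value added 2020 = 2886.48 / 1.268 = 2276.40.
Real growth = 2276.40 / 1818.74 − 1 = 0.2516.

25.16%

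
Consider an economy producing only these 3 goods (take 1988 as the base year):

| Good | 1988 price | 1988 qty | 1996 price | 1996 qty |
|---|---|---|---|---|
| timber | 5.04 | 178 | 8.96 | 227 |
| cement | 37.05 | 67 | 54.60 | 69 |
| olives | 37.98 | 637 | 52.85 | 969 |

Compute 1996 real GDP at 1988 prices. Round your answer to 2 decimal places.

Real GDP 1996 = Σ (p_1988 × q_1996) = 5.04·227 + 37.05·69 + 37.98·969 = 40503.15.

40503.15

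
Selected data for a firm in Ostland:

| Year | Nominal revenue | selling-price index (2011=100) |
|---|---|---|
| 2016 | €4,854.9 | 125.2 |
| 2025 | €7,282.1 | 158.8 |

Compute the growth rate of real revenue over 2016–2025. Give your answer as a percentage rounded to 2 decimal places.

18.26%

Real revenue 2016 = 4854.9 / 1.252 = 3877.72.
Real revenue 2025 = 7282.1 / 1.588 = 4585.71.
Real growth = 4585.71 / 3877.72 − 1 = 0.1826.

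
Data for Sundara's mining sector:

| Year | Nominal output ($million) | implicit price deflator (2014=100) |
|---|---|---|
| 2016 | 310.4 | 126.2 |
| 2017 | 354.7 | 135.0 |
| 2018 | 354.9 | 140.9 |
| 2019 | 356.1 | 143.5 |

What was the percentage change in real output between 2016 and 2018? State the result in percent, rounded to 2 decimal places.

2.41%

Real output 2016 = 310.4/1.262 = 245.96.
Real output 2018 = 354.9/1.409 = 251.88.
Change = 251.88/245.96 − 1 = 0.0241.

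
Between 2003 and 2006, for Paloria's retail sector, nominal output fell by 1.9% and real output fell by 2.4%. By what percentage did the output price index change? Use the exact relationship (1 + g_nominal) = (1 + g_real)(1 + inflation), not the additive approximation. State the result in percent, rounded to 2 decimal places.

(1 + g_nom) = (1 + g_real)(1 + π), so π = 0.9810 / 0.9760 − 1 = 0.00512.

0.51%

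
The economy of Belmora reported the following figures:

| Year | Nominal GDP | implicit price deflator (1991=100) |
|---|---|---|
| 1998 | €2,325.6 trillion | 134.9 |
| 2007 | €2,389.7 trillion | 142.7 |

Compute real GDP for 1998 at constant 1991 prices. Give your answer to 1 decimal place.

€1,723.9 trillion

Real GDP = Nominal / (implicit price deflator/100) = 2325.6 / 1.349 = 1723.94.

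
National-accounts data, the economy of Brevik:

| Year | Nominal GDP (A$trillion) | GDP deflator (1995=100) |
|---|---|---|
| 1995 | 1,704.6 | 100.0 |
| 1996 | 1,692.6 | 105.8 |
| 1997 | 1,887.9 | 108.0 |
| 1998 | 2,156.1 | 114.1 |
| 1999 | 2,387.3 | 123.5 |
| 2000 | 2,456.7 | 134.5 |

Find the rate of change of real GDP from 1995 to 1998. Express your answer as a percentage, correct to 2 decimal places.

10.86%

Real GDP 1995 = 1704.6/1.000 = 1704.60.
Real GDP 1998 = 2156.1/1.141 = 1889.66.
Change = 1889.66/1704.60 − 1 = 0.1086.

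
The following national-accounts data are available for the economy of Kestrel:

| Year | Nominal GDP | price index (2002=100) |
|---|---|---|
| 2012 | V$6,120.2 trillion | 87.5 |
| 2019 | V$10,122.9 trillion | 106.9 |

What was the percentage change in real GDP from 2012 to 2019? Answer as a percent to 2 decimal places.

35.38%

Deflate each year: 2012 → 6120.2/0.875 = 6994.51; 2019 → 10122.9/1.069 = 9469.50.
So real GDP changed by 9469.50/6994.51 − 1 = 0.3538, i.e. 35.38%.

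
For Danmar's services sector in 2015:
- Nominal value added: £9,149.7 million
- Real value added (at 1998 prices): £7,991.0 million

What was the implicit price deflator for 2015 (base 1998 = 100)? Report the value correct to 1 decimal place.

114.5

implicit price deflator = (Nominal / Real) × 100 = 9149.7 / 7991.0 × 100 = 114.50.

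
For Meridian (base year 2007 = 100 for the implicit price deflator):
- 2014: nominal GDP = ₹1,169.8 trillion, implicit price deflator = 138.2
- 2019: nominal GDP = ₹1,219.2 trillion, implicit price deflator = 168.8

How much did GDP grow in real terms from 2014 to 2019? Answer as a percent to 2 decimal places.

Real GDP 2014 = 1169.8 / 1.382 = 846.45.
Real GDP 2019 = 1219.2 / 1.688 = 722.27.
Real growth = 722.27 / 846.45 − 1 = -0.1467.

-14.67%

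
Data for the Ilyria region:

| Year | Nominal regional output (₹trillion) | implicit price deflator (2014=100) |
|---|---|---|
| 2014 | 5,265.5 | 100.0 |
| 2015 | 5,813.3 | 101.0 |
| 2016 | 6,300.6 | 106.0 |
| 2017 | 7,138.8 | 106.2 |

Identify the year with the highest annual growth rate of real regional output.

2017

2015: real = 5813.3/1.010 = 5755.74; growth vs 2014 (5265.50) = 9.31%.
2016: real = 6300.6/1.060 = 5943.96; growth vs 2015 (5755.74) = 3.27%.
2017: real = 7138.8/1.062 = 6722.03; growth vs 2016 (5943.96) = 13.09%.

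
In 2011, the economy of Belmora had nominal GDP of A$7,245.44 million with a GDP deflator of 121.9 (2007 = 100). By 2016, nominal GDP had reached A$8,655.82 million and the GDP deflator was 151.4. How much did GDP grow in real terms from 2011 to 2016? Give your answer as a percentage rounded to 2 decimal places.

-3.81%

Real GDP 2011 = 7245.44 / 1.219 = 5943.76.
Real GDP 2016 = 8655.82 / 1.514 = 5717.19.
Real growth = 5717.19 / 5943.76 − 1 = -0.0381.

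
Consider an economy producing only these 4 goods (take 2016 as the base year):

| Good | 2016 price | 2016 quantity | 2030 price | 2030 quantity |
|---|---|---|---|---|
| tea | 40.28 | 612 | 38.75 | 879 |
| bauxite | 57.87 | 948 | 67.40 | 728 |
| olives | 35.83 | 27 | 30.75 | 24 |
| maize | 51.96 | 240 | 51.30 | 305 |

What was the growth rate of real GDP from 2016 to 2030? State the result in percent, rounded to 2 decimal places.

Real GDP 2016 = Nominal GDP 2016 = 40.28·612 + 57.87·948 + 35.83·27 + 51.96·240 = 92949.93.
Real GDP 2030 (at 2016 prices) = 40.28·879 + 57.87·728 + 35.83·24 + 51.96·305 = 94243.20.
Real growth = 94243.20/92949.93 − 1 = 0.0139.

1.39%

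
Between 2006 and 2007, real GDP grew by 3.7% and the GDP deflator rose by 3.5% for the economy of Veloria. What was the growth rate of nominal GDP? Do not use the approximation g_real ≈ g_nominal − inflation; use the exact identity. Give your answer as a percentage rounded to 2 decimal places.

(1 + g_nom) = (1 + g_real)(1 + π) = 1.0370 × 1.0350 = 1.07330.

7.33%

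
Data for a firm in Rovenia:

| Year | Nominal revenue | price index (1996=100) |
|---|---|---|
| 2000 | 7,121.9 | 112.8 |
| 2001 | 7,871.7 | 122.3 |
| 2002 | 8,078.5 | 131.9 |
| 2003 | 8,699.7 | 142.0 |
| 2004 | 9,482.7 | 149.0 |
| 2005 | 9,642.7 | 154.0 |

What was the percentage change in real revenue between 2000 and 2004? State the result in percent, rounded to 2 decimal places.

0.80%

Real revenue 2000 = 7121.9/1.128 = 6313.74.
Real revenue 2004 = 9482.7/1.490 = 6364.23.
Change = 6364.23/6313.74 − 1 = 0.0080.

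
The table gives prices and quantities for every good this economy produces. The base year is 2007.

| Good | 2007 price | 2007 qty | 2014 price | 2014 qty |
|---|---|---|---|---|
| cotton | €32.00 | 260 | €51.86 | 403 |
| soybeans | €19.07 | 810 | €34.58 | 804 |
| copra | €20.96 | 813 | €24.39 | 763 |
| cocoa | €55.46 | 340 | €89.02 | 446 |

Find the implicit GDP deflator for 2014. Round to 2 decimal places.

155.19

Nominal GDP 2014 = 51.86·403 + 34.58·804 + 24.39·763 + 89.02·446 = 107014.39.
Real GDP 2014 (at 2007 prices) = 32.00·403 + 19.07·804 + 20.96·763 + 55.46·446 = 68955.92.
Deflator = Nominal/Real × 100 = 107014.39/68955.92 × 100 = 155.192.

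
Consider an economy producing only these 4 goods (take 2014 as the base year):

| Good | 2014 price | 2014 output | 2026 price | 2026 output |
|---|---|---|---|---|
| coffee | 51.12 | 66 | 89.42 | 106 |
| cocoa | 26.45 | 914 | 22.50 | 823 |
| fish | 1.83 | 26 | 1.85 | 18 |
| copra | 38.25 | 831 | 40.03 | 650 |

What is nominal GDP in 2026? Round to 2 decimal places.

Nominal GDP 2026 = Σ (p_2026 × q_2026) = 89.42·106 + 22.50·823 + 1.85·18 + 40.03·650 = 54048.82.

54048.82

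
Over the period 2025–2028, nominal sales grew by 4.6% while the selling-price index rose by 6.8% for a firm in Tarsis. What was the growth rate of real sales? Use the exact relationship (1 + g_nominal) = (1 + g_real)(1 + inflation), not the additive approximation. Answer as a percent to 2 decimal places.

-2.06%

(1 + g_nom) = (1 + g_real)(1 + π), so g_real = 1.0460 / 1.0680 − 1 = -0.02060.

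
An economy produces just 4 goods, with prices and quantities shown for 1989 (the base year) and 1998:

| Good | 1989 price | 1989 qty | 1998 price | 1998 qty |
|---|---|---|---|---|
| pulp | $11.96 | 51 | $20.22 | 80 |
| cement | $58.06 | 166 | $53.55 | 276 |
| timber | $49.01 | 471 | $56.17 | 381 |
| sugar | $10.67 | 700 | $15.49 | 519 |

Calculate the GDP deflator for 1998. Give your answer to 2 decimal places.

111.28

Nominal GDP 1998 = 20.22·80 + 53.55·276 + 56.17·381 + 15.49·519 = 45837.48.
Real GDP 1998 (at 1989 prices) = 11.96·80 + 58.06·276 + 49.01·381 + 10.67·519 = 41191.90.
Deflator = Nominal/Real × 100 = 45837.48/41191.90 × 100 = 111.278.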